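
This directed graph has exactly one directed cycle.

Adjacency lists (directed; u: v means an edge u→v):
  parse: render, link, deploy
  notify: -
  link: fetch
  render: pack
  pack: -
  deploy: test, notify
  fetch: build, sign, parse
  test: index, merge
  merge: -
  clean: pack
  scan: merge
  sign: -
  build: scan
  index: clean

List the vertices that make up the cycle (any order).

link, fetch, parse

DFS with gray/black marking from fetch:
fetch gray
  build gray
    scan gray
      merge gray
      merge black
    scan black
  build black
  sign gray
  sign black
  parse gray
    render gray
      pack gray
      pack black
    render black
    link gray
      link→fetch: fetch is gray → back edge
Back edge closes the cycle fetch → parse → link → fetch; its vertices are {link, fetch, parse}.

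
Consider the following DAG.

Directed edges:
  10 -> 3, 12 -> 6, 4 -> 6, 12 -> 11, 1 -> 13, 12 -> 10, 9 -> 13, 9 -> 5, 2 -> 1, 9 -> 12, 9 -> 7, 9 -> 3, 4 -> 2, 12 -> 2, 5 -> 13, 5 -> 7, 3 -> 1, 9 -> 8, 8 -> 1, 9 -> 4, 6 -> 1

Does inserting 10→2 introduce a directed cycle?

Adding 10→2 creates a cycle iff 2 can already reach 10.
Explore from 2: no path reaches 10. The graph stays acyclic.

No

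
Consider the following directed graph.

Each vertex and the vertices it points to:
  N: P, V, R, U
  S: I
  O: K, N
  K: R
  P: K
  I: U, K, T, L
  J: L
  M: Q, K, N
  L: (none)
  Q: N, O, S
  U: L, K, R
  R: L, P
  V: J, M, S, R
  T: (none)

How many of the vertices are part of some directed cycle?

8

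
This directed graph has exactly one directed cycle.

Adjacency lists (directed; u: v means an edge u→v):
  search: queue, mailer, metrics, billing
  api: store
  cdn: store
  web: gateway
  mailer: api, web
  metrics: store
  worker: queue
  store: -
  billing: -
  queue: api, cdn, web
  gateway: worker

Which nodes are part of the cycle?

web, queue, worker, gateway

DFS with gray/black marking from queue:
queue gray
  api gray
    store gray
    store black
  api black
  cdn gray
    cdn→store: store black — skip
  cdn black
  web gray
    gateway gray
      worker gray
        worker→queue: queue is gray → back edge
Back edge closes the cycle queue → web → gateway → worker → queue; its vertices are {web, queue, worker, gateway}.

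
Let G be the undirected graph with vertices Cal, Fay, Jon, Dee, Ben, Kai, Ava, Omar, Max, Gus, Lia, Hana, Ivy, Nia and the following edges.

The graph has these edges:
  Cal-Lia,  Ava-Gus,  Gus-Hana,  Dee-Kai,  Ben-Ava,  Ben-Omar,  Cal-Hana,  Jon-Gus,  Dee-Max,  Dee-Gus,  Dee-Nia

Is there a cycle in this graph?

No

DFS, tracking each vertex's parent; an edge to a visited non-parent vertex closes a cycle.
Start from Max:
visit Max (parent –)
  visit Dee (parent Max)
    visit Kai (parent Dee)
      Kai–Dee: parent, skip
    visit Gus (parent Dee)
      visit Jon (parent Gus)
        Jon–Gus: parent, skip
      visit Hana (parent Gus)
        visit Cal (parent Hana)
          Cal–Hana: parent, skip
          visit Lia (parent Cal)
            Lia–Cal: parent, skip
        Hana–Gus: parent, skip
      Gus–Dee: parent, skip
      visit Ava (parent Gus)
        Ava–Gus: parent, skip
        visit Ben (parent Ava)
          visit Omar (parent Ben)
            Omar–Ben: parent, skip
          Ben–Ava: parent, skip
    visit Nia (parent Dee)
      Nia–Dee: parent, skip
    Dee–Max: parent, skip
visit Fay (parent –)
visit Ivy (parent –)
No non-parent visited neighbor found — the graph is a forest.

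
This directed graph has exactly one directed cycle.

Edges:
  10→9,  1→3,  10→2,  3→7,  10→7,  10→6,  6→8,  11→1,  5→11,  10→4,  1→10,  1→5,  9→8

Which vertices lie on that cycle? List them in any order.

1, 5, 11

DFS with gray/black marking from 1:
1 gray
  10 gray
    7 gray
    7 black
    4 gray
    4 black
    9 gray
      8 gray
      8 black
    9 black
    6 gray
      6→8: 8 black — skip
    6 black
    2 gray
    2 black
  10 black
  3 gray
    3→7: 7 black — skip
  3 black
  5 gray
    11 gray
      11→1: 1 is gray → back edge
Back edge closes the cycle 1 → 5 → 11 → 1; its vertices are {1, 5, 11}.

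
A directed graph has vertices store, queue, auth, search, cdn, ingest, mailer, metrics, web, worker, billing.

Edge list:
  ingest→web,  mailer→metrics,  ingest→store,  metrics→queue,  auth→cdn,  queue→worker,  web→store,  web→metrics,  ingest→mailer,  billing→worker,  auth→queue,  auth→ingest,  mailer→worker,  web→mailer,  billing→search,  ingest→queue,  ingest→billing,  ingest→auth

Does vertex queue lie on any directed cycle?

No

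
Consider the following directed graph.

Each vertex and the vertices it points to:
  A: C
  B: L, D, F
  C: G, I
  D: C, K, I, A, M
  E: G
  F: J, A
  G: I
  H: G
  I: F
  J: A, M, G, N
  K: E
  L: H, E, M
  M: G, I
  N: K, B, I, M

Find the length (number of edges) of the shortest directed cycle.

4

For each vertex v, BFS finds the shortest path from v back to v.
The shortest such closed walk is B → F → J → N → B, length 4.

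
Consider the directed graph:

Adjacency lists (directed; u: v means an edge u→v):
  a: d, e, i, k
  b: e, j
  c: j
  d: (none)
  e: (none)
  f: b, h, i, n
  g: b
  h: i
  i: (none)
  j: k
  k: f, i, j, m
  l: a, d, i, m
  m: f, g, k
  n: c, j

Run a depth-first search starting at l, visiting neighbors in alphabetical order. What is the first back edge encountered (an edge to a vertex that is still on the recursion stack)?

DFS from l (visiting neighbors in alphabetical order); mark gray on enter, black on exit:
l gray
  a gray
    d gray
    d black
    e gray
    e black
    i gray
    i black
    k gray
      f gray
        b gray
          b→e: e black — skip
          j gray
            j→k: k is gray → back edge
First back edge: j → k.

j->k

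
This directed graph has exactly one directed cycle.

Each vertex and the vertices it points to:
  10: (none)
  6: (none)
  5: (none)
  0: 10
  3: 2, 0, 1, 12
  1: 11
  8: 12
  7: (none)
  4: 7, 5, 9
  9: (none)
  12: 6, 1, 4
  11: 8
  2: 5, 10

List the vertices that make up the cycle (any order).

1, 8, 11, 12

DFS with gray/black marking from 12:
12 gray
  6 gray
  6 black
  1 gray
    11 gray
      8 gray
        8→12: 12 is gray → back edge
Back edge closes the cycle 12 → 1 → 11 → 8 → 12; its vertices are {1, 8, 11, 12}.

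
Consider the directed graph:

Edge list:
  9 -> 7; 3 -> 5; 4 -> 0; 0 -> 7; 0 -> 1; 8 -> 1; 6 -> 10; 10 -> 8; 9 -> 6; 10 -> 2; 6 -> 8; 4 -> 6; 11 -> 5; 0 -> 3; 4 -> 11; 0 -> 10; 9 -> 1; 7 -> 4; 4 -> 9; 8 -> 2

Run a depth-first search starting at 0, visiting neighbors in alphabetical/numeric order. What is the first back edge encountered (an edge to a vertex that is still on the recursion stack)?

4→0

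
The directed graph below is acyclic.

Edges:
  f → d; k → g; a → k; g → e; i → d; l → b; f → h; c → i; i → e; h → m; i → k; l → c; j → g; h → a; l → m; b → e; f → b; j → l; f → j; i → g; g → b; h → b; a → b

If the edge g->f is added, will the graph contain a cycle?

Adding g→f creates a cycle iff f can already reach g.
Path from f: f → j → g.
So f → … → g → f is a cycle.

Yes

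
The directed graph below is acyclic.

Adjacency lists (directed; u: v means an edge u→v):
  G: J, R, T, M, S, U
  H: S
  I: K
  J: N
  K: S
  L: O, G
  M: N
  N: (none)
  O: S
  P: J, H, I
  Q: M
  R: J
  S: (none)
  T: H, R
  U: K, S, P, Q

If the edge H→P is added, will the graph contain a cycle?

Yes

Adding H→P creates a cycle iff P can already reach H.
Path from P: P → H.
So P → … → H → P is a cycle.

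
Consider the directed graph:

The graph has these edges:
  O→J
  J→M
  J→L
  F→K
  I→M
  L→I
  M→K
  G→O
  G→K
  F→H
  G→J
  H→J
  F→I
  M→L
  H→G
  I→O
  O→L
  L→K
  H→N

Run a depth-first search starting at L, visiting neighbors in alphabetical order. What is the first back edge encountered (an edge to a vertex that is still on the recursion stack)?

DFS from L (visiting neighbors in alphabetical order); mark gray on enter, black on exit:
L gray
  I gray
    M gray
      K gray
      K black
      M→L: L is gray → back edge
First back edge: M → L.

M→L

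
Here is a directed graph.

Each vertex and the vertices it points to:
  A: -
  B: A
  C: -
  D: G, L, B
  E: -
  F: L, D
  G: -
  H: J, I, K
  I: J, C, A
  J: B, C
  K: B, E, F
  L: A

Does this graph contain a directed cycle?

DFS with white/gray/black marking, starting from K:
K gray
  B gray
    A gray
    A black
  B black
  E gray
  E black
  F gray
    L gray
      L→A: A black — skip
    L black
    D gray
      G gray
      G black
      D→L: L black — skip
      D→B: B black — skip
    D black
  F black
K black
C gray
C black
H gray
  J gray
    J→B: B black — skip
    J→C: C black — skip
  J black
  I gray
    I→J: J black — skip
    I→C: C black — skip
    I→A: A black — skip
  I black
  H→K: K black — skip
H black
Every edge goes to a white or black vertex — no back edge, so the graph is acyclic.

No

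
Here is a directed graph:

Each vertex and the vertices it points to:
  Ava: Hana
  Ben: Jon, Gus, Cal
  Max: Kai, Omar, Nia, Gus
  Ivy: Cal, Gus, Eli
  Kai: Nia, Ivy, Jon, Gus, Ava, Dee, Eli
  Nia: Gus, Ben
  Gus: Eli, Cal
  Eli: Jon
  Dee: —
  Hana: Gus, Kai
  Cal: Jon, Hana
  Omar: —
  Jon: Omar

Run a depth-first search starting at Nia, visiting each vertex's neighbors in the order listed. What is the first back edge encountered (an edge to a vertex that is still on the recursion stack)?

Hana→Gus

DFS from Nia (visiting each vertex's neighbors in the order listed); mark gray on enter, black on exit:
Nia gray
  Gus gray
    Eli gray
      Jon gray
        Omar gray
        Omar black
      Jon black
    Eli black
    Cal gray
      Cal→Jon: Jon black — skip
      Hana gray
        Hana→Gus: Gus is gray → back edge
First back edge: Hana → Gus.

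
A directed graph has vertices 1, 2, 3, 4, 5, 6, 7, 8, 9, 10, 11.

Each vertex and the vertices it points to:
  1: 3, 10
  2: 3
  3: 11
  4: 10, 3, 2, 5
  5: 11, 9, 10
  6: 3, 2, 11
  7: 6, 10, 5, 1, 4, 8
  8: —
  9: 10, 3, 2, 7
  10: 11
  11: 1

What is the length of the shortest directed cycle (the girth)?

3

For each vertex v, BFS finds the shortest path from v back to v.
The shortest such closed walk is 9 → 7 → 5 → 9, length 3.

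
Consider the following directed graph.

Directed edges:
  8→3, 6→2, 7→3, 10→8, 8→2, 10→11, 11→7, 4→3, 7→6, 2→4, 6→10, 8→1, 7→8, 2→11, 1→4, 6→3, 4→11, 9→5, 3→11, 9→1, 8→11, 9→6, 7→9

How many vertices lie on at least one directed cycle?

10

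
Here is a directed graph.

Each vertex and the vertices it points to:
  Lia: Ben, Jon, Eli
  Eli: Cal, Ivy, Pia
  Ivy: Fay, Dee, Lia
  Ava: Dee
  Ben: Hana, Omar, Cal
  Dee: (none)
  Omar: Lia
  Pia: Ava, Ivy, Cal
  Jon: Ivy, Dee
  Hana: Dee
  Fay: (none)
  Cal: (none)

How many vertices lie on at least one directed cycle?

A vertex is on a directed cycle iff it belongs to a strongly connected component of size ≥ 2 (or has a self-loop).
The vertices on cycles are {Ben, Eli, Ivy, Jon, Lia, Pia, Omar} — 7 in total.

7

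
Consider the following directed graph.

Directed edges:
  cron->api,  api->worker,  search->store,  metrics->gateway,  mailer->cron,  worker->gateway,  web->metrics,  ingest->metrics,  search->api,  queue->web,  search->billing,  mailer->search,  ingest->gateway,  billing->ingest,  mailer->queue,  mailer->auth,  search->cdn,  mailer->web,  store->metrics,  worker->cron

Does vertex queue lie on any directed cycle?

No

queue lies on a cycle iff there is a path from queue back to itself.
Exploring from queue, it never reaches itself; equivalently, its strongly connected component is a singleton.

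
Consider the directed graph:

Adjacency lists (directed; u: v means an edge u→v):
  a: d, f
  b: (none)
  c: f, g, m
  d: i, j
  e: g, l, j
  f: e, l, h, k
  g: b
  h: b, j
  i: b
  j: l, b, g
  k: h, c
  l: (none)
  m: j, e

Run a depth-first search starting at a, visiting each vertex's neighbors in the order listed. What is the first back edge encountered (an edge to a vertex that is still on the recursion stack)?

c→f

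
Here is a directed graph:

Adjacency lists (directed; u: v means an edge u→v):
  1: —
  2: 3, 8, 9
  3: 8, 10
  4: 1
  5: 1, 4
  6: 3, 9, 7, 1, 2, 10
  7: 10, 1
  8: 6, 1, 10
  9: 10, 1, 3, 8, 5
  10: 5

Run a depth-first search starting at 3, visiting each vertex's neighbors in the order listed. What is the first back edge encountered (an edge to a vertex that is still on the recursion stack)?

DFS from 3 (visiting each vertex's neighbors in the order listed); mark gray on enter, black on exit:
3 gray
  8 gray
    6 gray
      6→3: 3 is gray → back edge
First back edge: 6 → 3.

6->3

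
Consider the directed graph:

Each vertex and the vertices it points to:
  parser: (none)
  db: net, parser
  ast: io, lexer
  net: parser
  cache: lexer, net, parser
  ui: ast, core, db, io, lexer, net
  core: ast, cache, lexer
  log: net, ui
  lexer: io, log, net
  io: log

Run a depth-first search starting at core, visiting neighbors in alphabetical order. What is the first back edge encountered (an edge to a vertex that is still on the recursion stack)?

DFS from core (visiting neighbors in alphabetical order); mark gray on enter, black on exit:
core gray
  ast gray
    io gray
      log gray
        net gray
          parser gray
          parser black
        net black
        ui gray
          ui→ast: ast is gray → back edge
First back edge: ui → ast.

ui→ast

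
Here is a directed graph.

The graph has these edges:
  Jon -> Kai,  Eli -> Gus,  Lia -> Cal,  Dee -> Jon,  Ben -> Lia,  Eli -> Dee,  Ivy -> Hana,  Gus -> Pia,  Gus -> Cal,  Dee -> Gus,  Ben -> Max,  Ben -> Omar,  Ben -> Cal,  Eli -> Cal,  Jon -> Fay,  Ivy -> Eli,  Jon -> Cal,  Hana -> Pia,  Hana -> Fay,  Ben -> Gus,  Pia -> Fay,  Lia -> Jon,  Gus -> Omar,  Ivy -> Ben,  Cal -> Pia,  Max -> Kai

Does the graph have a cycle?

No

DFS with white/gray/black marking, starting from Max:
Max gray
  Kai gray
  Kai black
Max black
Jon gray
  Fay gray
  Fay black
  Cal gray
    Pia gray
      Pia→Fay: Fay black — skip
    Pia black
  Cal black
  Jon→Kai: Kai black — skip
Jon black
Gus gray
  Gus→Cal: Cal black — skip
  Gus→Pia: Pia black — skip
  Omar gray
  Omar black
Gus black
Lia gray
  Lia→Jon: Jon black — skip
  Lia→Cal: Cal black — skip
Lia black
Eli gray
  Dee gray
    Dee→Gus: Gus black — skip
    Dee→Jon: Jon black — skip
  Dee black
  Eli→Cal: Cal black — skip
  Eli→Gus: Gus black — skip
Eli black
Hana gray
  Hana→Pia: Pia black — skip
  Hana→Fay: Fay black — skip
Hana black
Ivy gray
  Ivy→Eli: Eli black — skip
  Ivy→Hana: Hana black — skip
  Ben gray
    Ben→Gus: Gus black — skip
    Ben→Cal: Cal black — skip
    Ben→Lia: Lia black — skip
    Ben→Max: Max black — skip
    Ben→Omar: Omar black — skip
  Ben black
Ivy black
Every edge goes to a white or black vertex — no back edge, so the graph is acyclic.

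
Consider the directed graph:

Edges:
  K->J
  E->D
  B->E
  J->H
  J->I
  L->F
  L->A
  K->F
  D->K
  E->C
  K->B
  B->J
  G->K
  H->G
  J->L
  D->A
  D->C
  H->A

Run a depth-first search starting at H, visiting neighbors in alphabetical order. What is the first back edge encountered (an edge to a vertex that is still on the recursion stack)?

D->K

DFS from H (visiting neighbors in alphabetical order); mark gray on enter, black on exit:
H gray
  A gray
  A black
  G gray
    K gray
      B gray
        E gray
          C gray
          C black
          D gray
            D→A: A black — skip
            D→C: C black — skip
            D→K: K is gray → back edge
First back edge: D → K.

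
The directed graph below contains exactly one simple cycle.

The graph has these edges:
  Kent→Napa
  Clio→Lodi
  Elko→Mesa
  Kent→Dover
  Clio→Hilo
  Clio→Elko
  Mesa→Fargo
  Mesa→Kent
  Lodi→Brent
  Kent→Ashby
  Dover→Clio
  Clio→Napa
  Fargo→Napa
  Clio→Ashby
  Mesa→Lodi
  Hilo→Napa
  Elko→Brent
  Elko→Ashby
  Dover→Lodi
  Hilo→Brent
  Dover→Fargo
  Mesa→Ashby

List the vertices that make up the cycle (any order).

Clio, Elko, Kent, Mesa, Dover

DFS with gray/black marking from Clio:
Clio gray
  Napa gray
  Napa black
  Hilo gray
    Hilo→Napa: Napa black — skip
    Brent gray
    Brent black
  Hilo black
  Ashby gray
  Ashby black
  Lodi gray
    Lodi→Brent: Brent black — skip
  Lodi black
  Elko gray
    Mesa gray
      Fargo gray
        Fargo→Napa: Napa black — skip
      Fargo black
      Kent gray
        Kent→Napa: Napa black — skip
        Dover gray
          Dover→Lodi: Lodi black — skip
          Dover→Clio: Clio is gray → back edge
Back edge closes the cycle Clio → Elko → Mesa → Kent → Dover → Clio; its vertices are {Clio, Elko, Kent, Mesa, Dover}.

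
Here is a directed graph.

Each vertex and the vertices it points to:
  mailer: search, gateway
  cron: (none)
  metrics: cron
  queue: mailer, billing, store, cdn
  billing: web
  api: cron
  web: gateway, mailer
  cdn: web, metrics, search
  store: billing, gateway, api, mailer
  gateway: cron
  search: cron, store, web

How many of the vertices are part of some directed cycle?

5

A vertex is on a directed cycle iff it belongs to a strongly connected component of size ≥ 2 (or has a self-loop).
The vertices on cycles are {web, store, mailer, search, billing} — 5 in total.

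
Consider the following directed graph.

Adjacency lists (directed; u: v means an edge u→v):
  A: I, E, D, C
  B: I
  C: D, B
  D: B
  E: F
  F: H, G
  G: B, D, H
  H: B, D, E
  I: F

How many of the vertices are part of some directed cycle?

A vertex is on a directed cycle iff it belongs to a strongly connected component of size ≥ 2 (or has a self-loop).
The vertices on cycles are {B, D, E, F, G, H, I} — 7 in total.

7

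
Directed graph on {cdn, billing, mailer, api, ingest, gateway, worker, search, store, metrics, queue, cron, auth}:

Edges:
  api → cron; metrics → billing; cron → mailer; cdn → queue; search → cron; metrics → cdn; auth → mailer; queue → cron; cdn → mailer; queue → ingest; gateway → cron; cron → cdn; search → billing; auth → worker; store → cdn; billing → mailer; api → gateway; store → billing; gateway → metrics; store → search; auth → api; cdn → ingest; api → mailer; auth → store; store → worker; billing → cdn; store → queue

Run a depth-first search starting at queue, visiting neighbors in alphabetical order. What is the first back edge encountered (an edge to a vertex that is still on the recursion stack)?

DFS from queue (visiting neighbors in alphabetical order); mark gray on enter, black on exit:
queue gray
  cron gray
    cdn gray
      ingest gray
      ingest black
      mailer gray
      mailer black
      cdn→queue: queue is gray → back edge
First back edge: cdn → queue.

cdn->queue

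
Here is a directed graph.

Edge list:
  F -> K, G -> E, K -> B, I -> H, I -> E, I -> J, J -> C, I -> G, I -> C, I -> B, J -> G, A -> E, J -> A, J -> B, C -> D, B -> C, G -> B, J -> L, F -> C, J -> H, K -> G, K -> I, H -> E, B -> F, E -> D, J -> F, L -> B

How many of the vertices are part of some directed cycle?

A vertex is on a directed cycle iff it belongs to a strongly connected component of size ≥ 2 (or has a self-loop).
The vertices on cycles are {B, F, G, I, J, K, L} — 7 in total.

7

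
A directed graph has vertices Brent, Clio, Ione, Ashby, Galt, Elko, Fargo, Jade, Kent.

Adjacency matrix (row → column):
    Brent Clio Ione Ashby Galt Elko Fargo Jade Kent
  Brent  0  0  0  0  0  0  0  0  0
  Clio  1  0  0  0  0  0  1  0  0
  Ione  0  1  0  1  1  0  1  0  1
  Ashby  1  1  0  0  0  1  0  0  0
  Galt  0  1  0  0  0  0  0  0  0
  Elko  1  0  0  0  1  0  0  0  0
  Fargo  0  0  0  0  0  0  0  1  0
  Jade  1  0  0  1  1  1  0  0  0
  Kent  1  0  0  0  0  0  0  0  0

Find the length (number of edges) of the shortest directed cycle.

For each vertex v, BFS finds the shortest path from v back to v.
The shortest such closed walk is Fargo → Jade → Ashby → Clio → Fargo, length 4.

4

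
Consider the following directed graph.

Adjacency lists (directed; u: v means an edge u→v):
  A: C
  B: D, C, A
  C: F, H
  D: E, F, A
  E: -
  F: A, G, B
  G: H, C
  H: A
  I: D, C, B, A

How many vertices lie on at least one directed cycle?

7

A vertex is on a directed cycle iff it belongs to a strongly connected component of size ≥ 2 (or has a self-loop).
The vertices on cycles are {A, B, C, D, F, G, H} — 7 in total.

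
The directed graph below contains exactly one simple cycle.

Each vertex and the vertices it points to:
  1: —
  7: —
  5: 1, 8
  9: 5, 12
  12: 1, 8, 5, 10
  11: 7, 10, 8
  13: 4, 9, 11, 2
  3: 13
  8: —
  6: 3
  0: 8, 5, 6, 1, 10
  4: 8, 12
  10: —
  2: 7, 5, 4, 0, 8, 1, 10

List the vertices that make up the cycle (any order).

0, 2, 3, 6, 13

DFS with gray/black marking from 6:
6 gray
  3 gray
    13 gray
      4 gray
        8 gray
        8 black
        12 gray
          1 gray
          1 black
          12→8: 8 black — skip
          5 gray
            5→1: 1 black — skip
            5→8: 8 black — skip
          5 black
          10 gray
          10 black
        12 black
      4 black
      9 gray
        9→5: 5 black — skip
        9→12: 12 black — skip
      9 black
      11 gray
        7 gray
        7 black
        11→10: 10 black — skip
        11→8: 8 black — skip
      11 black
      2 gray
        2→7: 7 black — skip
        2→5: 5 black — skip
        2→4: 4 black — skip
        0 gray
          0→8: 8 black — skip
          0→5: 5 black — skip
          0→6: 6 is gray → back edge
Back edge closes the cycle 6 → 3 → 13 → 2 → 0 → 6; its vertices are {0, 2, 3, 6, 13}.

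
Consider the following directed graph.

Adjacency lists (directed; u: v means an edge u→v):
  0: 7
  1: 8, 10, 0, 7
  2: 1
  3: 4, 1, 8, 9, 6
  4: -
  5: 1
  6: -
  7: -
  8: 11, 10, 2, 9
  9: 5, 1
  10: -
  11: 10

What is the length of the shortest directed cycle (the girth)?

For each vertex v, BFS finds the shortest path from v back to v.
The shortest such closed walk is 1 → 8 → 2 → 1, length 3.

3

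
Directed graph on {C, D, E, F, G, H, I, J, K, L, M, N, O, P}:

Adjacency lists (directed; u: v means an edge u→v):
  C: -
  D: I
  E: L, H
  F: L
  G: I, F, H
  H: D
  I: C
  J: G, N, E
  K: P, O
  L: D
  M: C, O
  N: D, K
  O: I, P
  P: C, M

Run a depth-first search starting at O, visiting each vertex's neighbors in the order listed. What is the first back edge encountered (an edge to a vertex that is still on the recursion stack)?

DFS from O (visiting each vertex's neighbors in the order listed); mark gray on enter, black on exit:
O gray
  I gray
    C gray
    C black
  I black
  P gray
    P→C: C black — skip
    M gray
      M→C: C black — skip
      M→O: O is gray → back edge
First back edge: M → O.

M->O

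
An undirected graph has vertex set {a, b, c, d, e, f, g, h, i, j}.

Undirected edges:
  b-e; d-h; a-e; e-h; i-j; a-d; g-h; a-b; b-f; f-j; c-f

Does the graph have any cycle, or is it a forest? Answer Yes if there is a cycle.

Yes

DFS, tracking each vertex's parent; an edge to a visited non-parent vertex closes a cycle.
Start from d:
visit d (parent –)
  visit a (parent d)
    a–d: parent, skip
    visit b (parent a)
      b–a: parent, skip
      visit e (parent b)
        e–a: a visited and ≠ parent → cycle
Cycle: a – b – e – a.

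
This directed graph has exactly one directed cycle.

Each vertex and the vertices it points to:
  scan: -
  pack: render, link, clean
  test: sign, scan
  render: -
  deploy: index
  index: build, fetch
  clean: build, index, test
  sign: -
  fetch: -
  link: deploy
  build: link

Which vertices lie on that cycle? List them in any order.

link, build, index, deploy

DFS with gray/black marking from index:
index gray
  build gray
    link gray
      deploy gray
        deploy→index: index is gray → back edge
Back edge closes the cycle index → build → link → deploy → index; its vertices are {link, build, index, deploy}.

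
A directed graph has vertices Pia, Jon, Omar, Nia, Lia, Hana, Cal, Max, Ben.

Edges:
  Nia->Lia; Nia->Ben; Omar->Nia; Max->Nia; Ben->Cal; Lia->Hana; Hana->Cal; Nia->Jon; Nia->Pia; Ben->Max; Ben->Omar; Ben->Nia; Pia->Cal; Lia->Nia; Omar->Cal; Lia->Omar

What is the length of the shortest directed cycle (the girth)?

2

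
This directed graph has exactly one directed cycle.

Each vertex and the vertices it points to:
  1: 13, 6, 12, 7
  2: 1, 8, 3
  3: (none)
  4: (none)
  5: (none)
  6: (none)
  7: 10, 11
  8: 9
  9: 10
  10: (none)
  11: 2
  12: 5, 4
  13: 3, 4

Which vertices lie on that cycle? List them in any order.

1, 2, 7, 11

DFS with gray/black marking from 2:
2 gray
  1 gray
    13 gray
      3 gray
      3 black
      4 gray
      4 black
    13 black
    6 gray
    6 black
    12 gray
      5 gray
      5 black
      12→4: 4 black — skip
    12 black
    7 gray
      10 gray
      10 black
      11 gray
        11→2: 2 is gray → back edge
Back edge closes the cycle 2 → 1 → 7 → 11 → 2; its vertices are {1, 2, 7, 11}.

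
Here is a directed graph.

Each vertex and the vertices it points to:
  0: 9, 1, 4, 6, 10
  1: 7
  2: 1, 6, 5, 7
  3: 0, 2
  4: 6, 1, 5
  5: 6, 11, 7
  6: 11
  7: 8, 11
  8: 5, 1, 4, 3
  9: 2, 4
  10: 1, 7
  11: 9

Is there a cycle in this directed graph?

Yes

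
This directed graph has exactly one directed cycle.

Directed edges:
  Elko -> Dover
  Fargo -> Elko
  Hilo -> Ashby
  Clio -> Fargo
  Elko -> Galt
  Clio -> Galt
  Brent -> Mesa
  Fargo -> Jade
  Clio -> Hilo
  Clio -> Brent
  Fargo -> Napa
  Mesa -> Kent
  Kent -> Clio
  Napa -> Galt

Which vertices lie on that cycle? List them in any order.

DFS with gray/black marking from Clio:
Clio gray
  Fargo gray
    Napa gray
      Galt gray
      Galt black
    Napa black
    Elko gray
      Elko→Galt: Galt black — skip
      Dover gray
      Dover black
    Elko black
    Jade gray
    Jade black
  Fargo black
  Clio→Galt: Galt black — skip
  Hilo gray
    Ashby gray
    Ashby black
  Hilo black
  Brent gray
    Mesa gray
      Kent gray
        Kent→Clio: Clio is gray → back edge
Back edge closes the cycle Clio → Brent → Mesa → Kent → Clio; its vertices are {Clio, Kent, Mesa, Brent}.

Clio, Kent, Mesa, Brent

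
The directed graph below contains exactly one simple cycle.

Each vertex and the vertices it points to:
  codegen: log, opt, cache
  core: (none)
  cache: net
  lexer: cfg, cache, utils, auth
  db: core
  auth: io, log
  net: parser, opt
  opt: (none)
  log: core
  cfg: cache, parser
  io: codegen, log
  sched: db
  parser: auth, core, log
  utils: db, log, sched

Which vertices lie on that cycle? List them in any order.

io, net, auth, cache, parser, codegen

DFS with gray/black marking from auth:
auth gray
  io gray
    codegen gray
      log gray
        core gray
        core black
      log black
      opt gray
      opt black
      cache gray
        net gray
          parser gray
            parser→auth: auth is gray → back edge
Back edge closes the cycle auth → io → codegen → cache → net → parser → auth; its vertices are {io, net, auth, cache, parser, codegen}.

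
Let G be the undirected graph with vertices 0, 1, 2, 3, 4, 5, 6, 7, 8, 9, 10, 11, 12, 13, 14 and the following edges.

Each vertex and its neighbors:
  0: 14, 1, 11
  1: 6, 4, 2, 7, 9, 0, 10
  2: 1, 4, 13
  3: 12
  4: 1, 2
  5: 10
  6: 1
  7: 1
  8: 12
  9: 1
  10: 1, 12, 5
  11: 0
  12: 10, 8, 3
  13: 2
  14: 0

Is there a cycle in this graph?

Yes

DFS, tracking each vertex's parent; an edge to a visited non-parent vertex closes a cycle.
Start from 10:
visit 10 (parent –)
  visit 1 (parent 10)
    visit 6 (parent 1)
      6–1: parent, skip
    visit 4 (parent 1)
      4–1: parent, skip
      visit 2 (parent 4)
        2–1: 1 visited and ≠ parent → cycle
Cycle: 1 – 4 – 2 – 1.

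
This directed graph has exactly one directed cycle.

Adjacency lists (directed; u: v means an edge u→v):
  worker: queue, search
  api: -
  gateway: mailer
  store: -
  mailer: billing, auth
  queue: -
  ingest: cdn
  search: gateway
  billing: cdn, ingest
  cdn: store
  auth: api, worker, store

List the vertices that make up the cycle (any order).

auth, mailer, search, worker, gateway

DFS with gray/black marking from mailer:
mailer gray
  billing gray
    cdn gray
      store gray
      store black
    cdn black
    ingest gray
      ingest→cdn: cdn black — skip
    ingest black
  billing black
  auth gray
    api gray
    api black
    worker gray
      queue gray
      queue black
      search gray
        gateway gray
          gateway→mailer: mailer is gray → back edge
Back edge closes the cycle mailer → auth → worker → search → gateway → mailer; its vertices are {auth, mailer, search, worker, gateway}.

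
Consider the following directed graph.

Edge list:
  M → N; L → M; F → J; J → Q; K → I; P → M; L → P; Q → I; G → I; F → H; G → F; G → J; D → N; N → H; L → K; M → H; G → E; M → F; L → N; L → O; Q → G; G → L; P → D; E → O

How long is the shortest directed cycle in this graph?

For each vertex v, BFS finds the shortest path from v back to v.
The shortest such closed walk is G → J → Q → G, length 3.

3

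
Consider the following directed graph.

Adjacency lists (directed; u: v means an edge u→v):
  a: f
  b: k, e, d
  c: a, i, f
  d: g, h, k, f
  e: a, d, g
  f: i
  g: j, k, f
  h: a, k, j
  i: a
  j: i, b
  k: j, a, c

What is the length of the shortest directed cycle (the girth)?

For each vertex v, BFS finds the shortest path from v back to v.
The shortest such closed walk is b → k → j → b, length 3.

3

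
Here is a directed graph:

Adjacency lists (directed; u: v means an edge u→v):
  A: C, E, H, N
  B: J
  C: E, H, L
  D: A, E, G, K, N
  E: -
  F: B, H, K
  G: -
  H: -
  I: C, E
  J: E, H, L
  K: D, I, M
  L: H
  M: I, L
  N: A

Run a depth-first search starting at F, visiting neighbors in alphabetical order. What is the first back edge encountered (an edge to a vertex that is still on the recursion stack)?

DFS from F (visiting neighbors in alphabetical order); mark gray on enter, black on exit:
F gray
  B gray
    J gray
      E gray
      E black
      H gray
      H black
      L gray
        L→H: H black — skip
      L black
    J black
  B black
  F→H: H black — skip
  K gray
    D gray
      A gray
        C gray
          C→E: E black — skip
          C→H: H black — skip
          C→L: L black — skip
        C black
        A→E: E black — skip
        A→H: H black — skip
        N gray
          N→A: A is gray → back edge
First back edge: N → A.

N→A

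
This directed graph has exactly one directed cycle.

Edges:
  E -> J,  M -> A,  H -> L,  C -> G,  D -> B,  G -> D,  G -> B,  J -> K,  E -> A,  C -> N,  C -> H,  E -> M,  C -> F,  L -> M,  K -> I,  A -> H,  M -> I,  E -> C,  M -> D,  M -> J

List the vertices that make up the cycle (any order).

A, H, L, M

DFS with gray/black marking from M:
M gray
  J gray
    K gray
      I gray
      I black
    K black
  J black
  D gray
    B gray
    B black
  D black
  M→I: I black — skip
  A gray
    H gray
      L gray
        L→M: M is gray → back edge
Back edge closes the cycle M → A → H → L → M; its vertices are {A, H, L, M}.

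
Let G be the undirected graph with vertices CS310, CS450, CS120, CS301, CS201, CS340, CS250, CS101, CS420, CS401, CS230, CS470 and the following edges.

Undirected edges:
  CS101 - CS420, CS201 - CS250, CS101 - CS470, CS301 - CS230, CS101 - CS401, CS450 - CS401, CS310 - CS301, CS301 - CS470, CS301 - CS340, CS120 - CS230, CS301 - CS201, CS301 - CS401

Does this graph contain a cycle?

DFS, tracking each vertex's parent; an edge to a visited non-parent vertex closes a cycle.
Start from CS301:
visit CS301 (parent –)
  visit CS230 (parent CS301)
    CS230–CS301: parent, skip
    visit CS120 (parent CS230)
      CS120–CS230: parent, skip
  visit CS470 (parent CS301)
    CS470–CS301: parent, skip
    visit CS101 (parent CS470)
      visit CS401 (parent CS101)
        CS401–CS101: parent, skip
        visit CS450 (parent CS401)
          CS450–CS401: parent, skip
        CS401–CS301: CS301 visited and ≠ parent → cycle
Cycle: CS301 – CS470 – CS101 – CS401 – CS301.

Yes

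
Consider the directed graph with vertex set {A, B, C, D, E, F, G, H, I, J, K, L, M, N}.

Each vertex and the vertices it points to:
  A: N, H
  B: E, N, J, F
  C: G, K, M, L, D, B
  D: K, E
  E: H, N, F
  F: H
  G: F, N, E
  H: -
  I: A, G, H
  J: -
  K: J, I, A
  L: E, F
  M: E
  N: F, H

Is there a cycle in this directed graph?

No

DFS with white/gray/black marking, starting from B:
B gray
  E gray
    H gray
    H black
    N gray
      F gray
        F→H: H black — skip
      F black
      N→H: H black — skip
    N black
    E→F: F black — skip
  E black
  B→N: N black — skip
  J gray
  J black
  B→F: F black — skip
B black
A gray
  A→N: N black — skip
  A→H: H black — skip
A black
C gray
  G gray
    G→F: F black — skip
    G→N: N black — skip
    G→E: E black — skip
  G black
  K gray
    K→J: J black — skip
    I gray
      I→A: A black — skip
      I→G: G black — skip
      I→H: H black — skip
    I black
    K→A: A black — skip
  K black
  M gray
    M→E: E black — skip
  M black
  L gray
    L→E: E black — skip
    L→F: F black — skip
  L black
  D gray
    D→K: K black — skip
    D→E: E black — skip
  D black
  C→B: B black — skip
C black
Every edge goes to a white or black vertex — no back edge, so the graph is acyclic.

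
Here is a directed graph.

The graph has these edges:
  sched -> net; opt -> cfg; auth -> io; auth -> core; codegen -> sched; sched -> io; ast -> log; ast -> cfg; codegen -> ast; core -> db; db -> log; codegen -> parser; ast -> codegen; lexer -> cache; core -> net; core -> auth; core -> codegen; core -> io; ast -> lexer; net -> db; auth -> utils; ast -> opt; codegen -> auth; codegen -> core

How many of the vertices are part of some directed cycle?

A vertex is on a directed cycle iff it belongs to a strongly connected component of size ≥ 2 (or has a self-loop).
The vertices on cycles are {ast, auth, core, codegen} — 4 in total.

4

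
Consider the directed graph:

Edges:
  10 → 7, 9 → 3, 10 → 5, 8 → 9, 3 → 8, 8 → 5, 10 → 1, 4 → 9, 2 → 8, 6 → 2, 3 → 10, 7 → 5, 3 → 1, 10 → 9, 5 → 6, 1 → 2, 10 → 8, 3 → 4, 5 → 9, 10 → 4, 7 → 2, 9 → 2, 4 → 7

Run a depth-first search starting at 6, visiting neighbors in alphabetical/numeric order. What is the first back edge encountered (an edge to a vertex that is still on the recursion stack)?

5->6

DFS from 6 (visiting neighbors in alphabetical/numeric order); mark gray on enter, black on exit:
6 gray
  2 gray
    8 gray
      5 gray
        5→6: 6 is gray → back edge
First back edge: 5 → 6.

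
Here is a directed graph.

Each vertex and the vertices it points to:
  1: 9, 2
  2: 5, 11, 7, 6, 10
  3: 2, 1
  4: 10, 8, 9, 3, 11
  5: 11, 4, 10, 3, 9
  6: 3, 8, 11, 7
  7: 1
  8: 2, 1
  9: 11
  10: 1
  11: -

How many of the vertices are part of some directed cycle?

9

A vertex is on a directed cycle iff it belongs to a strongly connected component of size ≥ 2 (or has a self-loop).
The vertices on cycles are {1, 2, 3, 4, 5, 6, 7, 8, 10} — 9 in total.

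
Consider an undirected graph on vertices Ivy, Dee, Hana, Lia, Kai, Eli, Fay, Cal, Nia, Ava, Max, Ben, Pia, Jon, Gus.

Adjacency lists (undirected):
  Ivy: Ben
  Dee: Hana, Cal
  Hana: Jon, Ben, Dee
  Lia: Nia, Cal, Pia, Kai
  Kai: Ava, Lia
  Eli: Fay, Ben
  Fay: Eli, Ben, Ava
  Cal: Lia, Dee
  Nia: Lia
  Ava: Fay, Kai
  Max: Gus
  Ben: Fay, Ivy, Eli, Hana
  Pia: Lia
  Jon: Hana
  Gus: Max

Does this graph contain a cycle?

Yes

DFS, tracking each vertex's parent; an edge to a visited non-parent vertex closes a cycle.
Start from Ava:
visit Ava (parent –)
  visit Fay (parent Ava)
    visit Eli (parent Fay)
      Eli–Fay: parent, skip
      visit Ben (parent Eli)
        Ben–Fay: Fay visited and ≠ parent → cycle
Cycle: Fay – Eli – Ben – Fay.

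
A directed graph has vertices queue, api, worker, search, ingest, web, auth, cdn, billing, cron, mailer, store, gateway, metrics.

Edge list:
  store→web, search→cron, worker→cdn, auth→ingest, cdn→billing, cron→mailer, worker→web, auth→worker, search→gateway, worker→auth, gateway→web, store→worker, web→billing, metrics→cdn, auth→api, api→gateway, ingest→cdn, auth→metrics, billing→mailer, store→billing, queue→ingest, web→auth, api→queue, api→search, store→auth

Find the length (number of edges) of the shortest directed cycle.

2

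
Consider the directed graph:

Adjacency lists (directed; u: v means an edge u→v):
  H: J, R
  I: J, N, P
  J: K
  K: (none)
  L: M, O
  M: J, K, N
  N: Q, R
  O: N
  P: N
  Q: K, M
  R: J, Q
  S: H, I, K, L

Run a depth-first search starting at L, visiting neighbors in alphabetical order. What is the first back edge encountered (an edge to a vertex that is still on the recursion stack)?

Q->M

DFS from L (visiting neighbors in alphabetical order); mark gray on enter, black on exit:
L gray
  M gray
    J gray
      K gray
      K black
    J black
    M→K: K black — skip
    N gray
      Q gray
        Q→K: K black — skip
        Q→M: M is gray → back edge
First back edge: Q → M.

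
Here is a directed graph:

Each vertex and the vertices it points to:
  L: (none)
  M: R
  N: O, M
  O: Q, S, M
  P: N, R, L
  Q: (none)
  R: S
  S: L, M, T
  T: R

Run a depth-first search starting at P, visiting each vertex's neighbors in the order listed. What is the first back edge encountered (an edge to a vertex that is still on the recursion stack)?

DFS from P (visiting each vertex's neighbors in the order listed); mark gray on enter, black on exit:
P gray
  N gray
    O gray
      Q gray
      Q black
      S gray
        L gray
        L black
        M gray
          R gray
            R→S: S is gray → back edge
First back edge: R → S.

R->S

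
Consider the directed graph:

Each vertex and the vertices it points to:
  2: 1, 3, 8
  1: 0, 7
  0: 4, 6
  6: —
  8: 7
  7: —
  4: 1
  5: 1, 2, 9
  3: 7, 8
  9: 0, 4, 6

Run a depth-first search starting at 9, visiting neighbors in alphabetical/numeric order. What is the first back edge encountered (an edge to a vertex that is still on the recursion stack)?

1→0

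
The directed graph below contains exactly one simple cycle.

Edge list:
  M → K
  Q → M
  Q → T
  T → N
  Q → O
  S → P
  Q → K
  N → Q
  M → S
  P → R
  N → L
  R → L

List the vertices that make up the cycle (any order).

N, Q, T

DFS with gray/black marking from Q:
Q gray
  T gray
    N gray
      N→Q: Q is gray → back edge
Back edge closes the cycle Q → T → N → Q; its vertices are {N, Q, T}.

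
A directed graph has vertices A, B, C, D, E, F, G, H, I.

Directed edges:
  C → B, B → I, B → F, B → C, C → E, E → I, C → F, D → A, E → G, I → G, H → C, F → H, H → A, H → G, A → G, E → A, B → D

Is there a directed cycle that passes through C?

C is on a cycle iff C can reach itself via ≥1 edge.
C → B → C — yes.

Yes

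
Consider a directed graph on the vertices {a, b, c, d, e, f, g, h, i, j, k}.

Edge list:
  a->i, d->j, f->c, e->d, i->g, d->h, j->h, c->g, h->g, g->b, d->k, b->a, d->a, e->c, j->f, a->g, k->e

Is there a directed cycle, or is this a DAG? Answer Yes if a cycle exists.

Yes

DFS with white/gray/black marking, starting from a:
a gray
  i gray
    g gray
      b gray
        b→a: a is gray → back edge
Back edge found, so a cycle exists: a → i → g → b → a.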